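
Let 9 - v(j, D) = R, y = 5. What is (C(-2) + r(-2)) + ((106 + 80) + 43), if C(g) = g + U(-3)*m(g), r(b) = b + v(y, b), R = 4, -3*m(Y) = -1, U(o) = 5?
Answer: 695/3 ≈ 231.67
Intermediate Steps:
m(Y) = ⅓ (m(Y) = -⅓*(-1) = ⅓)
v(j, D) = 5 (v(j, D) = 9 - 1*4 = 9 - 4 = 5)
r(b) = 5 + b (r(b) = b + 5 = 5 + b)
C(g) = 5/3 + g (C(g) = g + 5*(⅓) = g + 5/3 = 5/3 + g)
(C(-2) + r(-2)) + ((106 + 80) + 43) = ((5/3 - 2) + (5 - 2)) + ((106 + 80) + 43) = (-⅓ + 3) + (186 + 43) = 8/3 + 229 = 695/3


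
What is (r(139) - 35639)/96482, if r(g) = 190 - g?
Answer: -17794/48241 ≈ -0.36886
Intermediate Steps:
(r(139) - 35639)/96482 = ((190 - 1*139) - 35639)/96482 = ((190 - 139) - 35639)*(1/96482) = (51 - 35639)*(1/96482) = -35588*1/96482 = -17794/48241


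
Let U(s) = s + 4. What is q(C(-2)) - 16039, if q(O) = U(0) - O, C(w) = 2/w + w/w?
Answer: -16035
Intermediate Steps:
U(s) = 4 + s
C(w) = 1 + 2/w (C(w) = 2/w + 1 = 1 + 2/w)
q(O) = 4 - O (q(O) = (4 + 0) - O = 4 - O)
q(C(-2)) - 16039 = (4 - (2 - 2)/(-2)) - 16039 = (4 - (-1)*0/2) - 16039 = (4 - 1*0) - 16039 = (4 + 0) - 16039 = 4 - 16039 = -16035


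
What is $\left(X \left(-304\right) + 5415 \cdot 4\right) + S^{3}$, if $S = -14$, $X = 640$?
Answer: $-175644$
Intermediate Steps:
$\left(X \left(-304\right) + 5415 \cdot 4\right) + S^{3} = \left(640 \left(-304\right) + 5415 \cdot 4\right) + \left(-14\right)^{3} = \left(-194560 + 21660\right) - 2744 = -172900 - 2744 = -175644$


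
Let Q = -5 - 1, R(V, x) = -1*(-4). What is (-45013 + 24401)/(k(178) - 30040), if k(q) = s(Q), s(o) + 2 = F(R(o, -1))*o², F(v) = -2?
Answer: 10306/15057 ≈ 0.68447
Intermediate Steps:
R(V, x) = 4
Q = -6
s(o) = -2 - 2*o²
k(q) = -74 (k(q) = -2 - 2*(-6)² = -2 - 2*36 = -2 - 72 = -74)
(-45013 + 24401)/(k(178) - 30040) = (-45013 + 24401)/(-74 - 30040) = -20612/(-30114) = -20612*(-1/30114) = 10306/15057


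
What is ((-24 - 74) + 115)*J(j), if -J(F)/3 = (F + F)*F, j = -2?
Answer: -408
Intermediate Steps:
J(F) = -6*F² (J(F) = -3*(F + F)*F = -3*2*F*F = -6*F²)
((-24 - 74) + 115)*J(j) = ((-24 - 74) + 115)*(-6*(-2)²) = (-98 + 115)*(-6*4) = 17*(-24) = -408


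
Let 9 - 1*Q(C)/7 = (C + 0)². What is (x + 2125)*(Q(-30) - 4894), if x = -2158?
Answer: 367323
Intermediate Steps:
Q(C) = 63 - 7*C² (Q(C) = 63 - 7*(C + 0)² = 63 - 7*C²)
(x + 2125)*(Q(-30) - 4894) = (-2158 + 2125)*((63 - 7*(-30)²) - 4894) = -33*((63 - 7*900) - 4894) = -33*((63 - 6300) - 4894) = -33*(-6237 - 4894) = -33*(-11131) = 367323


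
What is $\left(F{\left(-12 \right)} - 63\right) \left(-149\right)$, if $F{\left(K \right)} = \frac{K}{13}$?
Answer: $\frac{123819}{13} \approx 9524.5$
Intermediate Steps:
$F{\left(K \right)} = \frac{K}{13}$ ($F{\left(K \right)} = K \frac{1}{13} = \frac{K}{13}$)
$\left(F{\left(-12 \right)} - 63\right) \left(-149\right) = \left(\frac{1}{13} \left(-12\right) - 63\right) \left(-149\right) = \left(- \frac{12}{13} - 63\right) \left(-149\right) = \left(- \frac{831}{13}\right) \left(-149\right) = \frac{123819}{13}$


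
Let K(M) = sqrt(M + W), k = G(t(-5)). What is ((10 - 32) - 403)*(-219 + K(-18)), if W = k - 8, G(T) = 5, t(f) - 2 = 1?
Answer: 93075 - 425*I*sqrt(21) ≈ 93075.0 - 1947.6*I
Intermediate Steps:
t(f) = 3 (t(f) = 2 + 1 = 3)
k = 5
W = -3 (W = 5 - 8 = -3)
K(M) = sqrt(-3 + M) (K(M) = sqrt(M - 3) = sqrt(-3 + M))
((10 - 32) - 403)*(-219 + K(-18)) = ((10 - 32) - 403)*(-219 + sqrt(-3 - 18)) = (-22 - 403)*(-219 + sqrt(-21)) = -425*(-219 + I*sqrt(21)) = 93075 - 425*I*sqrt(21)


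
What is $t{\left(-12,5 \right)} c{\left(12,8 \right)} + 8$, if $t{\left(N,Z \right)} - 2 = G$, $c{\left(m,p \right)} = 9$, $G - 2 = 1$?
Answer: $53$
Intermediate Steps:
$G = 3$ ($G = 2 + 1 = 3$)
$t{\left(N,Z \right)} = 5$ ($t{\left(N,Z \right)} = 2 + 3 = 5$)
$t{\left(-12,5 \right)} c{\left(12,8 \right)} + 8 = 5 \cdot 9 + 8 = 45 + 8 = 53$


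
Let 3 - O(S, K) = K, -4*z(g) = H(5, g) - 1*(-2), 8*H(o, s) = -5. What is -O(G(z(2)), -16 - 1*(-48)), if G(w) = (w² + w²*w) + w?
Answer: 29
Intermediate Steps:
H(o, s) = -5/8 (H(o, s) = (⅛)*(-5) = -5/8)
z(g) = -11/32 (z(g) = -(-5/8 - 1*(-2))/4 = -(-5/8 + 2)/4 = -¼*11/8 = -11/32)
G(w) = w + w² + w³ (G(w) = (w² + w³) + w = w + w² + w³)
O(S, K) = 3 - K
-O(G(z(2)), -16 - 1*(-48)) = -(3 - (-16 - 1*(-48))) = -(3 - (-16 + 48)) = -(3 - 1*32) = -(3 - 32) = -1*(-29) = 29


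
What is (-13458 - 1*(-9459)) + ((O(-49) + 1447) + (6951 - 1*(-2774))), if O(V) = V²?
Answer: 9574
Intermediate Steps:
(-13458 - 1*(-9459)) + ((O(-49) + 1447) + (6951 - 1*(-2774))) = (-13458 - 1*(-9459)) + (((-49)² + 1447) + (6951 - 1*(-2774))) = (-13458 + 9459) + ((2401 + 1447) + (6951 + 2774)) = -3999 + (3848 + 9725) = -3999 + 13573 = 9574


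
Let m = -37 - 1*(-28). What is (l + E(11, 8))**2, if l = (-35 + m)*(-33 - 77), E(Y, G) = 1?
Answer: 23435281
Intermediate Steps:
m = -9 (m = -37 + 28 = -9)
l = 4840 (l = (-35 - 9)*(-33 - 77) = -44*(-110) = 4840)
(l + E(11, 8))**2 = (4840 + 1)**2 = 4841**2 = 23435281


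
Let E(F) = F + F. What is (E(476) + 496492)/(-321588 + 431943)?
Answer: 497444/110355 ≈ 4.5077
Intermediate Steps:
E(F) = 2*F
(E(476) + 496492)/(-321588 + 431943) = (2*476 + 496492)/(-321588 + 431943) = (952 + 496492)/110355 = 497444*(1/110355) = 497444/110355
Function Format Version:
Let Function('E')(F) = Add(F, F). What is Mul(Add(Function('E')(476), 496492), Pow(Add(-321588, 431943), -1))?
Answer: Rational(497444, 110355) ≈ 4.5077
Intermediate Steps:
Function('E')(F) = Mul(2, F)
Mul(Add(Function('E')(476), 496492), Pow(Add(-321588, 431943), -1)) = Mul(Add(Mul(2, 476), 496492), Pow(Add(-321588, 431943), -1)) = Mul(Add(952, 496492), Pow(110355, -1)) = Mul(497444, Rational(1, 110355)) = Rational(497444, 110355)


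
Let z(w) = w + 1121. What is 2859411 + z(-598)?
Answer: 2859934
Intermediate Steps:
z(w) = 1121 + w
2859411 + z(-598) = 2859411 + (1121 - 598) = 2859411 + 523 = 2859934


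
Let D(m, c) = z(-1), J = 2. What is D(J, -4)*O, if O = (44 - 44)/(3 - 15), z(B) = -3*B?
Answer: 0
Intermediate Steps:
D(m, c) = 3 (D(m, c) = -3*(-1) = 3)
O = 0 (O = 0/(-12) = 0*(-1/12) = 0)
D(J, -4)*O = 3*0 = 0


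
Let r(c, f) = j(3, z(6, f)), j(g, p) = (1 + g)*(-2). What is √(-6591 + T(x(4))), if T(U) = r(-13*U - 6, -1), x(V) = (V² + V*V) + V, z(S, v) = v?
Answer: I*√6599 ≈ 81.234*I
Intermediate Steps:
x(V) = V + 2*V² (x(V) = (V² + V²) + V = 2*V² + V = V + 2*V²)
j(g, p) = -2 - 2*g
r(c, f) = -8 (r(c, f) = -2 - 2*3 = -2 - 6 = -8)
T(U) = -8
√(-6591 + T(x(4))) = √(-6591 - 8) = √(-6599) = I*√6599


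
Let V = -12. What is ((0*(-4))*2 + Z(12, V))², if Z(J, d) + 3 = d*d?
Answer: 19881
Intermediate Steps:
Z(J, d) = -3 + d² (Z(J, d) = -3 + d*d = -3 + d²)
((0*(-4))*2 + Z(12, V))² = ((0*(-4))*2 + (-3 + (-12)²))² = (0*2 + (-3 + 144))² = (0 + 141)² = 141² = 19881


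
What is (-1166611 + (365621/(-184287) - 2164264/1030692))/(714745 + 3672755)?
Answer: -1538823112674226/5787329943403125 ≈ -0.26590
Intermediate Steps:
(-1166611 + (365621/(-184287) - 2164264/1030692))/(714745 + 3672755) = (-1166611 + (365621*(-1/184287) - 2164264*1/1030692))/4387500 = (-1166611 + (-365621/184287 - 541066/257673))*(1/4387500) = (-1166611 - 21546898875/5276198239)*(1/4387500) = -6155292450696904/5276198239*1/4387500 = -1538823112674226/5787329943403125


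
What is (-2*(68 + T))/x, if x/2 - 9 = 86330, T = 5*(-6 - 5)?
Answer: -13/86339 ≈ -0.00015057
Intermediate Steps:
T = -55 (T = 5*(-11) = -55)
x = 172678 (x = 18 + 2*86330 = 18 + 172660 = 172678)
(-2*(68 + T))/x = -2*(68 - 55)/172678 = -2*13*(1/172678) = -26*1/172678 = -13/86339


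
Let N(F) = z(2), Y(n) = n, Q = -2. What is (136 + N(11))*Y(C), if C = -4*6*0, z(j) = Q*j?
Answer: 0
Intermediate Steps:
z(j) = -2*j
C = 0 (C = -24*0 = 0)
N(F) = -4 (N(F) = -2*2 = -4)
(136 + N(11))*Y(C) = (136 - 4)*0 = 132*0 = 0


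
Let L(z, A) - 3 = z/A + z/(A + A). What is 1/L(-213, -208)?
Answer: 416/1887 ≈ 0.22046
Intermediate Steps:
L(z, A) = 3 + 3*z/(2*A) (L(z, A) = 3 + (z/A + z/(A + A)) = 3 + (z/A + z/((2*A))) = 3 + (z/A + z*(1/(2*A))) = 3 + (z/A + z/(2*A)) = 3 + 3*z/(2*A))
1/L(-213, -208) = 1/(3 + (3/2)*(-213)/(-208)) = 1/(3 + (3/2)*(-213)*(-1/208)) = 1/(3 + 639/416) = 1/(1887/416) = 416/1887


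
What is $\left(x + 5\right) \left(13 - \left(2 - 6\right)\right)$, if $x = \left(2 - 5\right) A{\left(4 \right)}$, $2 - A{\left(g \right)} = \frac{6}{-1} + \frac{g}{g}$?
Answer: $-272$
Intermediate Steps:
$A{\left(g \right)} = 7$ ($A{\left(g \right)} = 2 - \left(\frac{6}{-1} + \frac{g}{g}\right) = 2 - \left(6 \left(-1\right) + 1\right) = 2 - \left(-6 + 1\right) = 2 - -5 = 2 + 5 = 7$)
$x = -21$ ($x = \left(2 - 5\right) 7 = \left(-3\right) 7 = -21$)
$\left(x + 5\right) \left(13 - \left(2 - 6\right)\right) = \left(-21 + 5\right) \left(13 - \left(2 - 6\right)\right) = - 16 \left(13 - \left(2 - 6\right)\right) = - 16 \left(13 - -4\right) = - 16 \left(13 + 4\right) = \left(-16\right) 17 = -272$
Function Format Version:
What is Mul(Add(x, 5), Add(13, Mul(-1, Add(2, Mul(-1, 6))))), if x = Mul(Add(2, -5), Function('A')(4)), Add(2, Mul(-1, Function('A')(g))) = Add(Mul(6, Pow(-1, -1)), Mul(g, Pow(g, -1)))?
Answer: -272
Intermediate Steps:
Function('A')(g) = 7 (Function('A')(g) = Add(2, Mul(-1, Add(Mul(6, Pow(-1, -1)), Mul(g, Pow(g, -1))))) = Add(2, Mul(-1, Add(Mul(6, -1), 1))) = Add(2, Mul(-1, Add(-6, 1))) = Add(2, Mul(-1, -5)) = Add(2, 5) = 7)
x = -21 (x = Mul(Add(2, -5), 7) = Mul(-3, 7) = -21)
Mul(Add(x, 5), Add(13, Mul(-1, Add(2, Mul(-1, 6))))) = Mul(Add(-21, 5), Add(13, Mul(-1, Add(2, Mul(-1, 6))))) = Mul(-16, Add(13, Mul(-1, Add(2, -6)))) = Mul(-16, Add(13, Mul(-1, -4))) = Mul(-16, Add(13, 4)) = Mul(-16, 17) = -272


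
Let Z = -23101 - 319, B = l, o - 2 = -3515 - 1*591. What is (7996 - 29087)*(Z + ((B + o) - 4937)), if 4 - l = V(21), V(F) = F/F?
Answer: 684571678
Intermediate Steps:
V(F) = 1
o = -4104 (o = 2 + (-3515 - 1*591) = 2 + (-3515 - 591) = 2 - 4106 = -4104)
l = 3 (l = 4 - 1*1 = 4 - 1 = 3)
B = 3
Z = -23420
(7996 - 29087)*(Z + ((B + o) - 4937)) = (7996 - 29087)*(-23420 + ((3 - 4104) - 4937)) = -21091*(-23420 + (-4101 - 4937)) = -21091*(-23420 - 9038) = -21091*(-32458) = 684571678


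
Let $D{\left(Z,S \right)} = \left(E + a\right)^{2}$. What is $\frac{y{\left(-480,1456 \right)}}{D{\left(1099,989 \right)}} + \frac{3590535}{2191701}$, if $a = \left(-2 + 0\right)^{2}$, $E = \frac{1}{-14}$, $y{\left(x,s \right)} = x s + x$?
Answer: $- \frac{20027705923879}{441993035} \approx -45312.0$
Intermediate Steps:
$y{\left(x,s \right)} = x + s x$ ($y{\left(x,s \right)} = s x + x = x + s x$)
$E = - \frac{1}{14} \approx -0.071429$
$a = 4$ ($a = \left(-2\right)^{2} = 4$)
$D{\left(Z,S \right)} = \frac{3025}{196}$ ($D{\left(Z,S \right)} = \left(- \frac{1}{14} + 4\right)^{2} = \left(\frac{55}{14}\right)^{2} = \frac{3025}{196}$)
$\frac{y{\left(-480,1456 \right)}}{D{\left(1099,989 \right)}} + \frac{3590535}{2191701} = \frac{\left(-480\right) \left(1 + 1456\right)}{\frac{3025}{196}} + \frac{3590535}{2191701} = \left(-480\right) 1457 \cdot \frac{196}{3025} + 3590535 \cdot \frac{1}{2191701} = \left(-699360\right) \frac{196}{3025} + \frac{1196845}{730567} = - \frac{27414912}{605} + \frac{1196845}{730567} = - \frac{20027705923879}{441993035}$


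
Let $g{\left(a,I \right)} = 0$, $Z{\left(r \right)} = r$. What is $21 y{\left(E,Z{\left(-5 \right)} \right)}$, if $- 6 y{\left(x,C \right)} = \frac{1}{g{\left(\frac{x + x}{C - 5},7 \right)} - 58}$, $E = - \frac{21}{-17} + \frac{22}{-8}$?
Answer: $\frac{7}{116} \approx 0.060345$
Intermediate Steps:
$E = - \frac{103}{68}$ ($E = \left(-21\right) \left(- \frac{1}{17}\right) + 22 \left(- \frac{1}{8}\right) = \frac{21}{17} - \frac{11}{4} = - \frac{103}{68} \approx -1.5147$)
$y{\left(x,C \right)} = \frac{1}{348}$ ($y{\left(x,C \right)} = - \frac{1}{6 \left(0 - 58\right)} = - \frac{1}{6 \left(-58\right)} = \left(- \frac{1}{6}\right) \left(- \frac{1}{58}\right) = \frac{1}{348}$)
$21 y{\left(E,Z{\left(-5 \right)} \right)} = 21 \cdot \frac{1}{348} = \frac{7}{116}$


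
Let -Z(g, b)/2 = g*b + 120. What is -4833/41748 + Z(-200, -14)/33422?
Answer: -67556141/232550276 ≈ -0.29050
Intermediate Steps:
Z(g, b) = -240 - 2*b*g (Z(g, b) = -2*(g*b + 120) = -2*(b*g + 120) = -2*(120 + b*g) = -240 - 2*b*g)
-4833/41748 + Z(-200, -14)/33422 = -4833/41748 + (-240 - 2*(-14)*(-200))/33422 = -4833*1/41748 + (-240 - 5600)*(1/33422) = -1611/13916 - 5840*1/33422 = -1611/13916 - 2920/16711 = -67556141/232550276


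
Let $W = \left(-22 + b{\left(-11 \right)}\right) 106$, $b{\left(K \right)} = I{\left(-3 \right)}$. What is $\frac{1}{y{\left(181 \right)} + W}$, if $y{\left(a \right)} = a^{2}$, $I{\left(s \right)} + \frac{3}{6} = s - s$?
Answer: $\frac{1}{30376} \approx 3.2921 \cdot 10^{-5}$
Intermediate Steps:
$I{\left(s \right)} = - \frac{1}{2}$ ($I{\left(s \right)} = - \frac{1}{2} + \left(s - s\right) = - \frac{1}{2} + 0 = - \frac{1}{2}$)
$b{\left(K \right)} = - \frac{1}{2}$
$W = -2385$ ($W = \left(-22 - \frac{1}{2}\right) 106 = \left(- \frac{45}{2}\right) 106 = -2385$)
$\frac{1}{y{\left(181 \right)} + W} = \frac{1}{181^{2} - 2385} = \frac{1}{32761 - 2385} = \frac{1}{30376}$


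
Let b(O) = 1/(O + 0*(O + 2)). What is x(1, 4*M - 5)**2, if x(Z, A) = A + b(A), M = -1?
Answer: 6724/81 ≈ 83.012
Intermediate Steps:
b(O) = 1/O (b(O) = 1/(O + 0*(2 + O)) = 1/(O + 0) = 1/O)
x(Z, A) = A + 1/A
x(1, 4*M - 5)**2 = ((4*(-1) - 5) + 1/(4*(-1) - 5))**2 = ((-4 - 5) + 1/(-4 - 5))**2 = (-9 + 1/(-9))**2 = (-9 - 1/9)**2 = (-82/9)**2 = 6724/81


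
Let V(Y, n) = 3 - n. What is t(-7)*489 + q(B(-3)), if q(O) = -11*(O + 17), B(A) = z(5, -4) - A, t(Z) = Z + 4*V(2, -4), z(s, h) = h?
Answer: 10093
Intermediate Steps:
t(Z) = 28 + Z (t(Z) = Z + 4*(3 - 1*(-4)) = Z + 4*(3 + 4) = Z + 4*7 = Z + 28 = 28 + Z)
B(A) = -4 - A
q(O) = -187 - 11*O (q(O) = -11*(17 + O) = -187 - 11*O)
t(-7)*489 + q(B(-3)) = (28 - 7)*489 + (-187 - 11*(-4 - 1*(-3))) = 21*489 + (-187 - 11*(-4 + 3)) = 10269 + (-187 - 11*(-1)) = 10269 + (-187 + 11) = 10269 - 176 = 10093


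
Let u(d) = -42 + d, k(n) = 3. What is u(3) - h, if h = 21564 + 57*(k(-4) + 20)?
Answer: -22914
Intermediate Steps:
h = 22875 (h = 21564 + 57*(3 + 20) = 21564 + 57*23 = 21564 + 1311 = 22875)
u(3) - h = (-42 + 3) - 1*22875 = -39 - 22875 = -22914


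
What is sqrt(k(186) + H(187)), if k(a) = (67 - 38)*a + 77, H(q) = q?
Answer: sqrt(5658) ≈ 75.220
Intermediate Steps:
k(a) = 77 + 29*a (k(a) = 29*a + 77 = 77 + 29*a)
sqrt(k(186) + H(187)) = sqrt((77 + 29*186) + 187) = sqrt((77 + 5394) + 187) = sqrt(5471 + 187) = sqrt(5658)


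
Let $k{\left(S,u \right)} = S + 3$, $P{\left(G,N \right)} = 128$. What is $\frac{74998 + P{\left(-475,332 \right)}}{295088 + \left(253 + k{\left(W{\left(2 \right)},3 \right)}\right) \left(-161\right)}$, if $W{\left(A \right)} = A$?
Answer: $\frac{37563}{126775} \approx 0.2963$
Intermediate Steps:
$k{\left(S,u \right)} = 3 + S$
$\frac{74998 + P{\left(-475,332 \right)}}{295088 + \left(253 + k{\left(W{\left(2 \right)},3 \right)}\right) \left(-161\right)} = \frac{74998 + 128}{295088 + \left(253 + \left(3 + 2\right)\right) \left(-161\right)} = \frac{75126}{295088 + \left(253 + 5\right) \left(-161\right)} = \frac{75126}{295088 + 258 \left(-161\right)} = \frac{75126}{295088 - 41538} = \frac{75126}{253550} = 75126 \cdot \frac{1}{253550} = \frac{37563}{126775}$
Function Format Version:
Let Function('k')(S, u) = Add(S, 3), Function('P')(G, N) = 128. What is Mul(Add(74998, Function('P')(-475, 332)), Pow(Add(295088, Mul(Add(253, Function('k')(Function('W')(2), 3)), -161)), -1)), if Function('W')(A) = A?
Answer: Rational(37563, 126775) ≈ 0.29630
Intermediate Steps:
Function('k')(S, u) = Add(3, S)
Mul(Add(74998, Function('P')(-475, 332)), Pow(Add(295088, Mul(Add(253, Function('k')(Function('W')(2), 3)), -161)), -1)) = Mul(Add(74998, 128), Pow(Add(295088, Mul(Add(253, Add(3, 2)), -161)), -1)) = Mul(75126, Pow(Add(295088, Mul(Add(253, 5), -161)), -1)) = Mul(75126, Pow(Add(295088, Mul(258, -161)), -1)) = Mul(75126, Pow(Add(295088, -41538), -1)) = Mul(75126, Pow(253550, -1)) = Mul(75126, Rational(1, 253550)) = Rational(37563, 126775)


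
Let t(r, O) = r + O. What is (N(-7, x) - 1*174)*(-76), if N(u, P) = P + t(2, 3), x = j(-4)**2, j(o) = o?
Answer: 11628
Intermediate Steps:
t(r, O) = O + r
x = 16 (x = (-4)**2 = 16)
N(u, P) = 5 + P (N(u, P) = P + (3 + 2) = P + 5 = 5 + P)
(N(-7, x) - 1*174)*(-76) = ((5 + 16) - 1*174)*(-76) = (21 - 174)*(-76) = -153*(-76) = 11628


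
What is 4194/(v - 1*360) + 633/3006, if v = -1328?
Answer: -961555/422844 ≈ -2.2740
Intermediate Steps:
4194/(v - 1*360) + 633/3006 = 4194/(-1328 - 1*360) + 633/3006 = 4194/(-1328 - 360) + 633*(1/3006) = 4194/(-1688) + 211/1002 = 4194*(-1/1688) + 211/1002 = -2097/844 + 211/1002 = -961555/422844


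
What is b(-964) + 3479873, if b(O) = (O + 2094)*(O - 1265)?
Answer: 961103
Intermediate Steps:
b(O) = (-1265 + O)*(2094 + O) (b(O) = (2094 + O)*(-1265 + O) = (-1265 + O)*(2094 + O))
b(-964) + 3479873 = (-2648910 + (-964)**2 + 829*(-964)) + 3479873 = (-2648910 + 929296 - 799156) + 3479873 = -2518770 + 3479873 = 961103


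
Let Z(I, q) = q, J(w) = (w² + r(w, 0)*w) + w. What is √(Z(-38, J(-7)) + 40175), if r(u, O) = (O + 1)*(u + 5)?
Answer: √40231 ≈ 200.58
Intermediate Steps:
r(u, O) = (1 + O)*(5 + u)
J(w) = w + w² + w*(5 + w) (J(w) = (w² + (5 + w + 5*0 + 0*w)*w) + w = (w² + (5 + w + 0 + 0)*w) + w = (w² + (5 + w)*w) + w = (w² + w*(5 + w)) + w = w + w² + w*(5 + w))
√(Z(-38, J(-7)) + 40175) = √(2*(-7)*(3 - 7) + 40175) = √(2*(-7)*(-4) + 40175) = √(56 + 40175) = √40231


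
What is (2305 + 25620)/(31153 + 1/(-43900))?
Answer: 1225907500/1367616699 ≈ 0.89638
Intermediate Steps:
(2305 + 25620)/(31153 + 1/(-43900)) = 27925/(31153 - 1/43900) = 27925/(1367616699/43900) = 27925*(43900/1367616699) = 1225907500/1367616699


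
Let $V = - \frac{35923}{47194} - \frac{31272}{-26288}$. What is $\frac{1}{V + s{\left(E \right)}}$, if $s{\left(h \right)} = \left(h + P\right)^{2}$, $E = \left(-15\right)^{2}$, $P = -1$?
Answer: $\frac{38769871}{1945333656888} \approx 1.993 \cdot 10^{-5}$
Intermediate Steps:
$E = 225$
$s{\left(h \right)} = \left(-1 + h\right)^{2}$ ($s{\left(h \right)} = \left(h - 1\right)^{2} = \left(-1 + h\right)^{2}$)
$V = \frac{16609592}{38769871}$ ($V = \left(-35923\right) \frac{1}{47194} - - \frac{3909}{3286} = - \frac{35923}{47194} + \frac{3909}{3286} = \frac{16609592}{38769871} \approx 0.42841$)
$\frac{1}{V + s{\left(E \right)}} = \frac{1}{\frac{16609592}{38769871} + \left(-1 + 225\right)^{2}} = \frac{1}{\frac{16609592}{38769871} + 224^{2}} = \frac{1}{\frac{16609592}{38769871} + 50176} = \frac{1}{\frac{1945333656888}{38769871}} = \frac{38769871}{1945333656888}$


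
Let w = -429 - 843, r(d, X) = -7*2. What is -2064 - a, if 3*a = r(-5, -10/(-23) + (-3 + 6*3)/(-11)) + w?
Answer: -4906/3 ≈ -1635.3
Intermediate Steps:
r(d, X) = -14
w = -1272
a = -1286/3 (a = (-14 - 1272)/3 = (⅓)*(-1286) = -1286/3 ≈ -428.67)
-2064 - a = -2064 - 1*(-1286/3) = -2064 + 1286/3 = -4906/3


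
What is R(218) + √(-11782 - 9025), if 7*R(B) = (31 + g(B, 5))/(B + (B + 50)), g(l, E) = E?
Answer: 2/189 + I*√20807 ≈ 0.010582 + 144.25*I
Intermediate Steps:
R(B) = 36/(7*(50 + 2*B)) (R(B) = ((31 + 5)/(B + (B + 50)))/7 = (36/(B + (50 + B)))/7 = (36/(50 + 2*B))/7 = 36/(7*(50 + 2*B)))
R(218) + √(-11782 - 9025) = 18/(7*(25 + 218)) + √(-11782 - 9025) = (18/7)/243 + √(-20807) = (18/7)*(1/243) + I*√20807 = 2/189 + I*√20807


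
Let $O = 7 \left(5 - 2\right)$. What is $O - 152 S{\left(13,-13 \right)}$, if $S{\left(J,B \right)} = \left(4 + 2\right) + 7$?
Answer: $-1955$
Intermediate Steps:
$S{\left(J,B \right)} = 13$ ($S{\left(J,B \right)} = 6 + 7 = 13$)
$O = 21$ ($O = 7 \cdot 3 = 21$)
$O - 152 S{\left(13,-13 \right)} = 21 - 1976 = -1955$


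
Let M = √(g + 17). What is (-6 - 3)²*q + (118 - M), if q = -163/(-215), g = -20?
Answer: 38573/215 - I*√3 ≈ 179.41 - 1.732*I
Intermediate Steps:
M = I*√3 (M = √(-20 + 17) = √(-3) = I*√3 ≈ 1.732*I)
q = 163/215 (q = -163*(-1/215) = 163/215 ≈ 0.75814)
(-6 - 3)²*q + (118 - M) = (-6 - 3)²*(163/215) + (118 - I*√3) = (-9)²*(163/215) + (118 - I*√3) = 81*(163/215) + (118 - I*√3) = 13203/215 + (118 - I*√3) = 38573/215 - I*√3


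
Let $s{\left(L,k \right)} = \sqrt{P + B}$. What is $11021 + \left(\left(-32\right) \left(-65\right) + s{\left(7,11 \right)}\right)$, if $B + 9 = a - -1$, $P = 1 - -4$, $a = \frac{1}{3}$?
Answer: $13101 + \frac{2 i \sqrt{6}}{3} \approx 13101.0 + 1.633 i$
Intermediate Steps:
$a = \frac{1}{3} \approx 0.33333$
$P = 5$ ($P = 1 + 4 = 5$)
$B = - \frac{23}{3}$ ($B = -9 + \left(\frac{1}{3} - -1\right) = -9 + \left(\frac{1}{3} + 1\right) = -9 + \frac{4}{3} = - \frac{23}{3} \approx -7.6667$)
$s{\left(L,k \right)} = \frac{2 i \sqrt{6}}{3}$ ($s{\left(L,k \right)} = \sqrt{5 - \frac{23}{3}} = \sqrt{- \frac{8}{3}} = \frac{2 i \sqrt{6}}{3}$)
$11021 + \left(\left(-32\right) \left(-65\right) + s{\left(7,11 \right)}\right) = 11021 + \left(\left(-32\right) \left(-65\right) + \frac{2 i \sqrt{6}}{3}\right) = 11021 + \left(2080 + \frac{2 i \sqrt{6}}{3}\right) = 13101 + \frac{2 i \sqrt{6}}{3}$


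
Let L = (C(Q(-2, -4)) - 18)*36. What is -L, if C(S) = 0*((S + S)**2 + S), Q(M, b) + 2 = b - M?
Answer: 648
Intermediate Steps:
Q(M, b) = -2 + b - M (Q(M, b) = -2 + (b - M) = -2 + b - M)
C(S) = 0 (C(S) = 0*((2*S)**2 + S) = 0*(4*S**2 + S) = 0*(S + 4*S**2) = 0)
L = -648 (L = (0 - 18)*36 = -18*36 = -648)
-L = -1*(-648) = 648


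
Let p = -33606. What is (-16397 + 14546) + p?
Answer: -35457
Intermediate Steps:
(-16397 + 14546) + p = (-16397 + 14546) - 33606 = -1851 - 33606 = -35457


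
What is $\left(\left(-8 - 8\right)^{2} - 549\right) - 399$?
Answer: $-692$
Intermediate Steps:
$\left(\left(-8 - 8\right)^{2} - 549\right) - 399 = \left(\left(-16\right)^{2} - 549\right) - 399 = \left(256 - 549\right) - 399 = -293 - 399 = -692$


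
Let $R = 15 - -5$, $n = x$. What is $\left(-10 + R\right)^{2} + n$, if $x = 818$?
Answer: $918$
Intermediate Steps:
$n = 818$
$R = 20$ ($R = 15 + 5 = 20$)
$\left(-10 + R\right)^{2} + n = \left(-10 + 20\right)^{2} + 818 = 10^{2} + 818 = 100 + 818 = 918$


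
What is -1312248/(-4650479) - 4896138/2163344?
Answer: -9965271556395/5030292920888 ≈ -1.9811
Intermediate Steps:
-1312248/(-4650479) - 4896138/2163344 = -1312248*(-1/4650479) - 4896138*1/2163344 = 1312248/4650479 - 2448069/1081672 = -9965271556395/5030292920888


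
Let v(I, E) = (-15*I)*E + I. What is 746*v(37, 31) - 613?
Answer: -12807941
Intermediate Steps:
v(I, E) = I - 15*E*I (v(I, E) = -15*E*I + I = I - 15*E*I)
746*v(37, 31) - 613 = 746*(37*(1 - 15*31)) - 613 = 746*(37*(1 - 465)) - 613 = 746*(37*(-464)) - 613 = 746*(-17168) - 613 = -12807328 - 613 = -12807941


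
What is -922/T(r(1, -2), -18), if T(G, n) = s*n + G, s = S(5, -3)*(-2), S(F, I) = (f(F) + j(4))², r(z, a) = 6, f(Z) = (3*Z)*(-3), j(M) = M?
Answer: -461/30261 ≈ -0.015234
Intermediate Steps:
f(Z) = -9*Z
S(F, I) = (4 - 9*F)² (S(F, I) = (-9*F + 4)² = (4 - 9*F)²)
s = -3362 (s = (-4 + 9*5)²*(-2) = (-4 + 45)²*(-2) = 41²*(-2) = 1681*(-2) = -3362)
T(G, n) = G - 3362*n (T(G, n) = -3362*n + G = G - 3362*n)
-922/T(r(1, -2), -18) = -922/(6 - 3362*(-18)) = -922/(6 + 60516) = -922/60522 = -922*1/60522 = -461/30261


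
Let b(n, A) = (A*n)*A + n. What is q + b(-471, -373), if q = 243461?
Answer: -65286769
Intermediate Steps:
b(n, A) = n + n*A² (b(n, A) = n*A² + n = n + n*A²)
q + b(-471, -373) = 243461 - 471*(1 + (-373)²) = 243461 - 471*(1 + 139129) = 243461 - 471*139130 = 243461 - 65530230 = -65286769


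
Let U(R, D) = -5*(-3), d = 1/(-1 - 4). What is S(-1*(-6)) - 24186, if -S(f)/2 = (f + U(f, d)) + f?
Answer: -24240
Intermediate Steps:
d = -1/5 (d = 1/(-5) = -1/5 ≈ -0.20000)
U(R, D) = 15
S(f) = -30 - 4*f (S(f) = -2*((f + 15) + f) = -2*((15 + f) + f) = -2*(15 + 2*f) = -30 - 4*f)
S(-1*(-6)) - 24186 = (-30 - (-4)*(-6)) - 24186 = (-30 - 4*6) - 24186 = (-30 - 24) - 24186 = -54 - 24186 = -24240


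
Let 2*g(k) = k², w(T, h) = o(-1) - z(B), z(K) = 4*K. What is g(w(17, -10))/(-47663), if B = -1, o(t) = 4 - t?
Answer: -81/95326 ≈ -0.00084972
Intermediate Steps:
w(T, h) = 9 (w(T, h) = (4 - 1*(-1)) - 4*(-1) = (4 + 1) - 1*(-4) = 5 + 4 = 9)
g(k) = k²/2
g(w(17, -10))/(-47663) = ((½)*9²)/(-47663) = ((½)*81)*(-1/47663) = (81/2)*(-1/47663) = -81/95326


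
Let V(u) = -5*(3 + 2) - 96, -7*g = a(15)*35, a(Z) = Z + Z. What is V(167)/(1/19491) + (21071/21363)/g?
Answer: -7557410150021/3204450 ≈ -2.3584e+6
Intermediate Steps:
a(Z) = 2*Z
g = -150 (g = -2*15*35/7 = -30*35/7 = -⅐*1050 = -150)
V(u) = -121 (V(u) = -5*5 - 96 = -25 - 96 = -121)
V(167)/(1/19491) + (21071/21363)/g = -121/(1/19491) + (21071/21363)/(-150) = -121/1/19491 + (21071*(1/21363))*(-1/150) = -121*19491 + (21071/21363)*(-1/150) = -2358411 - 21071/3204450 = -7557410150021/3204450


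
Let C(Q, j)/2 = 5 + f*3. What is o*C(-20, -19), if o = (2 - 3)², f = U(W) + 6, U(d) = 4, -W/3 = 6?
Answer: 70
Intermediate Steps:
W = -18 (W = -3*6 = -18)
f = 10 (f = 4 + 6 = 10)
o = 1 (o = (-1)² = 1)
C(Q, j) = 70 (C(Q, j) = 2*(5 + 10*3) = 2*(5 + 30) = 2*35 = 70)
o*C(-20, -19) = 1*70 = 70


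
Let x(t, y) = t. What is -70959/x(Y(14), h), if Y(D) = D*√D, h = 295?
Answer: -10137*√14/28 ≈ -1354.6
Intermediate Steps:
Y(D) = D^(3/2)
-70959/x(Y(14), h) = -70959*√14/196 = -10137*√14/28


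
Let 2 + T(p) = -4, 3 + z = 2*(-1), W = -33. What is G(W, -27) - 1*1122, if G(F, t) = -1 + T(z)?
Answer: -1129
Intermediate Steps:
z = -5 (z = -3 + 2*(-1) = -3 - 2 = -5)
T(p) = -6 (T(p) = -2 - 4 = -6)
G(F, t) = -7 (G(F, t) = -1 - 6 = -7)
G(W, -27) - 1*1122 = -7 - 1*1122 = -7 - 1122 = -1129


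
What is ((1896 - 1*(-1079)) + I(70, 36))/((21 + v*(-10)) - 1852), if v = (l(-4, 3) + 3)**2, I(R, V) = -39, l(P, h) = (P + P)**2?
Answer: -2936/46721 ≈ -0.062841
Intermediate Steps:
l(P, h) = 4*P**2 (l(P, h) = (2*P)**2 = 4*P**2)
v = 4489 (v = (4*(-4)**2 + 3)**2 = (4*16 + 3)**2 = (64 + 3)**2 = 67**2 = 4489)
((1896 - 1*(-1079)) + I(70, 36))/((21 + v*(-10)) - 1852) = ((1896 - 1*(-1079)) - 39)/((21 + 4489*(-10)) - 1852) = ((1896 + 1079) - 39)/((21 - 44890) - 1852) = (2975 - 39)/(-44869 - 1852) = 2936/(-46721) = 2936*(-1/46721) = -2936/46721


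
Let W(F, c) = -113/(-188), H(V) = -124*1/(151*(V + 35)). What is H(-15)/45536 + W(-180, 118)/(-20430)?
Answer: -100099247/3301171253280 ≈ -3.0322e-5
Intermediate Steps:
H(V) = -124/(5285 + 151*V) (H(V) = -124*1/(151*(35 + V)) = -124/(5285 + 151*V))
W(F, c) = 113/188 (W(F, c) = -113*(-1/188) = 113/188)
H(-15)/45536 + W(-180, 118)/(-20430) = -124/(5285 + 151*(-15))/45536 + (113/188)/(-20430) = -124/(5285 - 2265)*(1/45536) + (113/188)*(-1/20430) = -124/3020*(1/45536) - 113/3840840 = -124*1/3020*(1/45536) - 113/3840840 = -31/755*1/45536 - 113/3840840 = -31/34379680 - 113/3840840 = -100099247/3301171253280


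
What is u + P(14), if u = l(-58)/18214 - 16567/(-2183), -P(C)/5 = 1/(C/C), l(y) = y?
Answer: 51409457/19880581 ≈ 2.5859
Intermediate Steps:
P(C) = -5 (P(C) = -5/(C/C) = -5/1 = -5*1 = -5)
u = 150812362/19880581 (u = -58/18214 - 16567/(-2183) = -58*1/18214 - 16567*(-1/2183) = -29/9107 + 16567/2183 = 150812362/19880581 ≈ 7.5859)
u + P(14) = 150812362/19880581 - 5 = 51409457/19880581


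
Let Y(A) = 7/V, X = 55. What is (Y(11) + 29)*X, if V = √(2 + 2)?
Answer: 3575/2 ≈ 1787.5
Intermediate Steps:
V = 2 (V = √4 = 2)
Y(A) = 7/2
(Y(11) + 29)*X = (7/2 + 29)*55 = (65/2)*55 = 3575/2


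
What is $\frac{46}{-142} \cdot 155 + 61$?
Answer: $\frac{766}{71} \approx 10.789$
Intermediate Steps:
$\frac{46}{-142} \cdot 155 + 61 = 46 \left(- \frac{1}{142}\right) 155 + 61 = \left(- \frac{23}{71}\right) 155 + 61 = - \frac{3565}{71} + 61 = \frac{766}{71}$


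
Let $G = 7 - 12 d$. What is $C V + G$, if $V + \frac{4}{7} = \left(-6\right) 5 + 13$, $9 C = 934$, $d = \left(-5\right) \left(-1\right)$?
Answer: $- \frac{39407}{21} \approx -1876.5$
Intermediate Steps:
$d = 5$
$C = \frac{934}{9}$ ($C = \frac{1}{9} \cdot 934 = \frac{934}{9} \approx 103.78$)
$G = -53$ ($G = 7 - 60 = -53$)
$V = - \frac{123}{7}$ ($V = - \frac{4}{7} + \left(\left(-6\right) 5 + 13\right) = - \frac{4}{7} + \left(-30 + 13\right) = - \frac{4}{7} - 17 = - \frac{123}{7} \approx -17.571$)
$C V + G = \frac{934}{9} \left(- \frac{123}{7}\right) - 53 = - \frac{38294}{21} - 53 = - \frac{39407}{21}$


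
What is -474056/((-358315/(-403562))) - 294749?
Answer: -296923975407/358315 ≈ -8.2867e+5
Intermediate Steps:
-474056/((-358315/(-403562))) - 294749 = -474056/((-358315*(-1/403562))) - 294749 = -474056/358315/403562 - 294749 = -474056*403562/358315 - 294749 = -191310987472/358315 - 294749 = -296923975407/358315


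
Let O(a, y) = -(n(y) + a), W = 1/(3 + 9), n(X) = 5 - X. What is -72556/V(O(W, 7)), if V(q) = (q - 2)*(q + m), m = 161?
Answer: 614592/115 ≈ 5344.3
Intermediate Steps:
W = 1/12 ≈ 0.083333
O(a, y) = -5 + y - a (O(a, y) = -((5 - y) + a) = -(5 + a - y) = -5 + y - a)
V(q) = (-2 + q)*(161 + q) (V(q) = (q - 2)*(q + 161) = (-2 + q)*(161 + q))
-72556/V(O(W, 7)) = -72556/(-322 + (-5 + 7 - 1*1/12)**2 + 159*(-5 + 7 - 1*1/12)) = -72556/(-322 + (-5 + 7 - 1/12)**2 + 159*(-5 + 7 - 1/12)) = -72556/(-322 + (23/12)**2 + 159*(23/12)) = -72556/(-322 + 529/144 + 1219/4) = -72556/(-1955/144) = -72556*(-144/1955) = 614592/115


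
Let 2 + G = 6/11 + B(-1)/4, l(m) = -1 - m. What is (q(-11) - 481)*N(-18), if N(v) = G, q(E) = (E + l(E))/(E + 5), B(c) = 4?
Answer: 14425/66 ≈ 218.56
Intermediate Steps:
G = -5/11 (G = -2 + (6/11 + 4/4) = -2 + (6*(1/11) + 4*(¼)) = -2 + (6/11 + 1) = -2 + 17/11 = -5/11 ≈ -0.45455)
q(E) = -1/(5 + E) (q(E) = (E + (-1 - E))/(E + 5) = -1/(5 + E))
N(v) = -5/11
(q(-11) - 481)*N(-18) = (-1/(5 - 11) - 481)*(-5/11) = (-1/(-6) - 481)*(-5/11) = (-1*(-⅙) - 481)*(-5/11) = (⅙ - 481)*(-5/11) = -2885/6*(-5/11) = 14425/66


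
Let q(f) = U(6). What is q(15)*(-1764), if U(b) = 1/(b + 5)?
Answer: -1764/11 ≈ -160.36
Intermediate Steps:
U(b) = 1/(5 + b)
q(f) = 1/11 (q(f) = 1/(5 + 6) = 1/11)
q(15)*(-1764) = (1/11)*(-1764) = -1764/11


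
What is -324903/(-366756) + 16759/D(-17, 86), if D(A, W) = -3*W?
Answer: -1010439805/15770508 ≈ -64.072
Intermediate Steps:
-324903/(-366756) + 16759/D(-17, 86) = -324903/(-366756) + 16759/((-3*86)) = -324903*(-1/366756) + 16759/(-258) = 108301/122252 + 16759*(-1/258) = 108301/122252 - 16759/258 = -1010439805/15770508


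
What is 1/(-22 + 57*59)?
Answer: 1/3341 ≈ 0.00029931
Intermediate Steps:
1/(-22 + 57*59) = 1/(-22 + 3363) = 1/3341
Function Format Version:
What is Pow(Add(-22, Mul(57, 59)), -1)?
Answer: Rational(1, 3341) ≈ 0.00029931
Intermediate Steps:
Pow(Add(-22, Mul(57, 59)), -1) = Pow(Add(-22, 3363), -1) = Pow(3341, -1) = Rational(1, 3341)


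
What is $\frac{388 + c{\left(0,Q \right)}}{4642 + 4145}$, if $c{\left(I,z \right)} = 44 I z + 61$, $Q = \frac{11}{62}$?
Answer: $\frac{449}{8787} \approx 0.051098$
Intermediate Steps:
$Q = \frac{11}{62}$ ($Q = 11 \cdot \frac{1}{62} = \frac{11}{62} \approx 0.17742$)
$c{\left(I,z \right)} = 61 + 44 I z$ ($c{\left(I,z \right)} = 44 I z + 61 = 61 + 44 I z$)
$\frac{388 + c{\left(0,Q \right)}}{4642 + 4145} = \frac{388 + \left(61 + 44 \cdot 0 \cdot \frac{11}{62}\right)}{4642 + 4145} = \frac{388 + \left(61 + 0\right)}{8787} = \left(388 + 61\right) \frac{1}{8787} = 449 \cdot \frac{1}{8787} = \frac{449}{8787}$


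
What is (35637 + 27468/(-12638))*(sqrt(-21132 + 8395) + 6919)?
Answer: 1557995989011/6319 + 225176469*I*sqrt(12737)/6319 ≈ 2.4656e+8 + 4.0217e+6*I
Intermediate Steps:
(35637 + 27468/(-12638))*(sqrt(-21132 + 8395) + 6919) = (35637 + 27468*(-1/12638))*(sqrt(-12737) + 6919) = (35637 - 13734/6319)*(I*sqrt(12737) + 6919) = 225176469*(6919 + I*sqrt(12737))/6319 = 1557995989011/6319 + 225176469*I*sqrt(12737)/6319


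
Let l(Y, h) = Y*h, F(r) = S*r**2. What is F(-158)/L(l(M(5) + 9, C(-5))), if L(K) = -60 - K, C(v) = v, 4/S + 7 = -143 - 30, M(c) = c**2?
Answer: -12482/2475 ≈ -5.0432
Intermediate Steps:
S = -1/45 (S = 4/(-7 + (-143 - 30)) = 4/(-7 - 173) = 4/(-180) = 4*(-1/180) = -1/45 ≈ -0.022222)
F(r) = -r**2/45
F(-158)/L(l(M(5) + 9, C(-5))) = (-1/45*(-158)**2)/(-60 - (5**2 + 9)*(-5)) = (-1/45*24964)/(-60 - (25 + 9)*(-5)) = -24964/(45*(-60 - 34*(-5))) = -24964/(45*(-60 - 1*(-170))) = -24964/(45*(-60 + 170)) = -24964/45/110 = -24964/45*1/110 = -12482/2475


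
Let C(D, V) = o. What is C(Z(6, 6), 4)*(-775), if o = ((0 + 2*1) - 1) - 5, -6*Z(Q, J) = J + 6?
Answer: 3100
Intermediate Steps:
Z(Q, J) = -1 - J/6 (Z(Q, J) = -(J + 6)/6 = -(6 + J)/6 = -1 - J/6)
o = -4 (o = ((0 + 2) - 1) - 5 = (2 - 1) - 5 = 1 - 5 = -4)
C(D, V) = -4
C(Z(6, 6), 4)*(-775) = -4*(-775) = 3100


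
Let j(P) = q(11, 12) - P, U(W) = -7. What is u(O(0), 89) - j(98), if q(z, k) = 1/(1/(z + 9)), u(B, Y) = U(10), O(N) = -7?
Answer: 71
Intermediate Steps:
u(B, Y) = -7
q(z, k) = 9 + z (q(z, k) = 1/(1/(9 + z)) = 9 + z)
j(P) = 20 - P (j(P) = (9 + 11) - P = 20 - P)
u(O(0), 89) - j(98) = -7 - (20 - 1*98) = -7 - (20 - 98) = -7 - 1*(-78) = -7 + 78 = 71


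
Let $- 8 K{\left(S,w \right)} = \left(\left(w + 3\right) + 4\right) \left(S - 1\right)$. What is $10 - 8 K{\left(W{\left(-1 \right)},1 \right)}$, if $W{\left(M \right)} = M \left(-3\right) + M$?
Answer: $18$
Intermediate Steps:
$W{\left(M \right)} = - 2 M$ ($W{\left(M \right)} = - 3 M + M = - 2 M$)
$K{\left(S,w \right)} = - \frac{\left(-1 + S\right) \left(7 + w\right)}{8}$ ($K{\left(S,w \right)} = - \frac{\left(\left(w + 3\right) + 4\right) \left(S - 1\right)}{8} = - \frac{\left(\left(3 + w\right) + 4\right) \left(-1 + S\right)}{8} = - \frac{\left(7 + w\right) \left(-1 + S\right)}{8} = - \frac{\left(-1 + S\right) \left(7 + w\right)}{8}$)
$10 - 8 K{\left(W{\left(-1 \right)},1 \right)} = 10 - 8 \left(\frac{7}{8} - \frac{7 \left(\left(-2\right) \left(-1\right)\right)}{8} + \frac{1}{8} \cdot 1 - \frac{1}{8} \left(\left(-2\right) \left(-1\right)\right) 1\right) = 10 - 8 \left(\frac{7}{8} - \frac{7}{4} + \frac{1}{8} - \frac{1}{4} \cdot 1\right) = 10 - 8 \left(\frac{7}{8} - \frac{7}{4} + \frac{1}{8} - \frac{1}{4}\right) = 10 - -8 = 10 + 8 = 18$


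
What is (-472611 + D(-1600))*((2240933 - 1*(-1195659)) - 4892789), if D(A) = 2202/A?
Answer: 550573379566497/800 ≈ 6.8822e+11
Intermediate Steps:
(-472611 + D(-1600))*((2240933 - 1*(-1195659)) - 4892789) = (-472611 + 2202/(-1600))*((2240933 - 1*(-1195659)) - 4892789) = (-472611 + 2202*(-1/1600))*((2240933 + 1195659) - 4892789) = (-472611 - 1101/800)*(3436592 - 4892789) = -378089901/800*(-1456197) = 550573379566497/800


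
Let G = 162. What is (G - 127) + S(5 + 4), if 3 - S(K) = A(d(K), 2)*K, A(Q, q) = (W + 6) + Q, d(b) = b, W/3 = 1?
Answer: -124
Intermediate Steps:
W = 3 (W = 3*1 = 3)
A(Q, q) = 9 + Q (A(Q, q) = (3 + 6) + Q = 9 + Q)
S(K) = 3 - K*(9 + K) (S(K) = 3 - (9 + K)*K = 3 - K*(9 + K))
(G - 127) + S(5 + 4) = (162 - 127) + (3 - (5 + 4)*(9 + (5 + 4))) = 35 + (3 - 1*9*(9 + 9)) = 35 + (3 - 1*9*18) = 35 + (3 - 162) = 35 - 159 = -124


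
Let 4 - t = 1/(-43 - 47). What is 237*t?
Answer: 28519/30 ≈ 950.63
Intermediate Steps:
t = 361/90 (t = 4 - 1/(-43 - 47) = 4 - 1/(-90) = 4 - 1*(-1/90) = 4 + 1/90 = 361/90 ≈ 4.0111)
237*t = 237*(361/90) = 28519/30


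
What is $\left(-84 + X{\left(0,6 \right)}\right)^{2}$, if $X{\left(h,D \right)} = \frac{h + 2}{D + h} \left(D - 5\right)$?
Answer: $\frac{63001}{9} \approx 7000.1$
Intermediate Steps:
$X{\left(h,D \right)} = \frac{\left(-5 + D\right) \left(2 + h\right)}{D + h}$ ($X{\left(h,D \right)} = \frac{2 + h}{D + h} \left(-5 + D\right) = \frac{\left(-5 + D\right) \left(2 + h\right)}{D + h}$)
$\left(-84 + X{\left(0,6 \right)}\right)^{2} = \left(-84 + \frac{-10 - 0 + 2 \cdot 6 + 6 \cdot 0}{6 + 0}\right)^{2} = \left(-84 + \frac{-10 + 0 + 12 + 0}{6}\right)^{2} = \left(-84 + \frac{1}{6} \cdot 2\right)^{2} = \left(-84 + \frac{1}{3}\right)^{2} = \left(- \frac{251}{3}\right)^{2} = \frac{63001}{9}$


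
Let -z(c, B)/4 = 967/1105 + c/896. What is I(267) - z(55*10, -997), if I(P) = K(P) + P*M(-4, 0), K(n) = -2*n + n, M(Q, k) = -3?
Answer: -131438589/123760 ≈ -1062.0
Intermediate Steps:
K(n) = -n
z(c, B) = -3868/1105 - c/224 (z(c, B) = -4*(967/1105 + c/896) = -3868/1105 - c/224)
I(P) = -4*P (I(P) = -P + P*(-3) = -P - 3*P = -4*P)
I(267) - z(55*10, -997) = -4*267 - (-3868/1105 - 55*10/224) = -1068 - (-3868/1105 - 1/224*550) = -1068 - (-3868/1105 - 275/112) = -1068 - 1*(-737091/123760) = -1068 + 737091/123760 = -131438589/123760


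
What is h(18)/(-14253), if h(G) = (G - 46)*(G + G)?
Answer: 336/4751 ≈ 0.070722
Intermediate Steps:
h(G) = 2*G*(-46 + G) (h(G) = (-46 + G)*(2*G) = 2*G*(-46 + G))
h(18)/(-14253) = (2*18*(-46 + 18))/(-14253) = (2*18*(-28))*(-1/14253) = -1008*(-1/14253) = 336/4751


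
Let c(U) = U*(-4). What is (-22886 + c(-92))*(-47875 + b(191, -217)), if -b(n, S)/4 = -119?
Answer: 1067330682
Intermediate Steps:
b(n, S) = 476 (b(n, S) = -4*(-119) = 476)
c(U) = -4*U
(-22886 + c(-92))*(-47875 + b(191, -217)) = (-22886 - 4*(-92))*(-47875 + 476) = (-22886 + 368)*(-47399) = -22518*(-47399) = 1067330682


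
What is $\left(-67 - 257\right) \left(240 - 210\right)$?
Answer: $-9720$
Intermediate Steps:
$\left(-67 - 257\right) \left(240 - 210\right) = - 324 \left(240 - 210\right) = \left(-324\right) 30 = -9720$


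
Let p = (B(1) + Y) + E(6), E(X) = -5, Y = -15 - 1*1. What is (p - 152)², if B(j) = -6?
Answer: 32041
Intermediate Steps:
Y = -16 (Y = -15 - 1 = -16)
p = -27 (p = (-6 - 16) - 5 = -22 - 5 = -27)
(p - 152)² = (-27 - 152)² = (-179)² = 32041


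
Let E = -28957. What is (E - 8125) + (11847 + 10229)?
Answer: -15006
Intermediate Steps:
(E - 8125) + (11847 + 10229) = (-28957 - 8125) + (11847 + 10229) = -37082 + 22076 = -15006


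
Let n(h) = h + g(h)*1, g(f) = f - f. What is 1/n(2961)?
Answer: 1/2961 ≈ 0.00033772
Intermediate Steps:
g(f) = 0
n(h) = h (n(h) = h + 0*1 = h + 0 = h)
1/n(2961) = 1/2961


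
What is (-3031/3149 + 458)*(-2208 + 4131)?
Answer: 2767602753/3149 ≈ 8.7888e+5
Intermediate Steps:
(-3031/3149 + 458)*(-2208 + 4131) = (-3031*1/3149 + 458)*1923 = (-3031/3149 + 458)*1923 = (1439211/3149)*1923 = 2767602753/3149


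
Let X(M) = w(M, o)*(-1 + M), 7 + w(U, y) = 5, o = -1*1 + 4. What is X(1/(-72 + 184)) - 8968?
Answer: -502097/56 ≈ -8966.0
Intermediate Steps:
o = 3 (o = -1 + 4 = 3)
w(U, y) = -2 (w(U, y) = -7 + 5 = -2)
X(M) = 2 - 2*M (X(M) = -2*(-1 + M) = 2 - 2*M)
X(1/(-72 + 184)) - 8968 = (2 - 2/(-72 + 184)) - 8968 = (2 - 2/112) - 8968 = (2 - 2*1/112) - 8968 = (2 - 1/56) - 8968 = 111/56 - 8968 = -502097/56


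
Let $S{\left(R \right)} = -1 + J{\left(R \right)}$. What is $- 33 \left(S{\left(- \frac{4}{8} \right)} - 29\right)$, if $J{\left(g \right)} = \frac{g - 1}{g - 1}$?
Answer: $957$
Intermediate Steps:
$J{\left(g \right)} = 1$ ($J{\left(g \right)} = \frac{-1 + g}{-1 + g} = 1$)
$S{\left(R \right)} = 0$ ($S{\left(R \right)} = -1 + 1 = 0$)
$- 33 \left(S{\left(- \frac{4}{8} \right)} - 29\right) = - 33 \left(0 - 29\right) = \left(-33\right) \left(-29\right) = 957$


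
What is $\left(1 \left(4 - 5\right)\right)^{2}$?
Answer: $1$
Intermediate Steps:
$\left(1 \left(4 - 5\right)\right)^{2} = \left(1 \left(-1\right)\right)^{2} = \left(-1\right)^{2} = 1$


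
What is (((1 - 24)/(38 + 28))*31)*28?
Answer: -9982/33 ≈ -302.48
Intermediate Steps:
(((1 - 24)/(38 + 28))*31)*28 = (-23/66*31)*28 = (-23*1/66*31)*28 = -23/66*31*28 = -713/66*28 = -9982/33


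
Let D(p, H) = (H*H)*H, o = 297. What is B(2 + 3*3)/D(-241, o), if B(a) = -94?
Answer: -94/26198073 ≈ -3.5881e-6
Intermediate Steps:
D(p, H) = H³ (D(p, H) = H²*H = H³)
B(2 + 3*3)/D(-241, o) = -94/(297³) = -94/26198073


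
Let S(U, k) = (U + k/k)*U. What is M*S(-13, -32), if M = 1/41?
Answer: 156/41 ≈ 3.8049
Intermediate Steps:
S(U, k) = U*(1 + U) (S(U, k) = (U + 1)*U = (1 + U)*U = U*(1 + U))
M = 1/41 ≈ 0.024390
M*S(-13, -32) = (-13*(1 - 13))/41 = (-13*(-12))/41 = (1/41)*156 = 156/41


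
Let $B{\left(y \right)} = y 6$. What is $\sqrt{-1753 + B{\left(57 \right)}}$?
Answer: $i \sqrt{1411} \approx 37.563 i$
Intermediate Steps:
$B{\left(y \right)} = 6 y$
$\sqrt{-1753 + B{\left(57 \right)}} = \sqrt{-1753 + 6 \cdot 57} = \sqrt{-1753 + 342} = \sqrt{-1411} = i \sqrt{1411}$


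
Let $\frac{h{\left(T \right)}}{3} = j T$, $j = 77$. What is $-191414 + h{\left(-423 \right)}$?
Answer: $-289127$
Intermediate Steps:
$h{\left(T \right)} = 231 T$ ($h{\left(T \right)} = 3 \cdot 77 T = 231 T$)
$-191414 + h{\left(-423 \right)} = -191414 + 231 \left(-423\right) = -191414 - 97713 = -289127$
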